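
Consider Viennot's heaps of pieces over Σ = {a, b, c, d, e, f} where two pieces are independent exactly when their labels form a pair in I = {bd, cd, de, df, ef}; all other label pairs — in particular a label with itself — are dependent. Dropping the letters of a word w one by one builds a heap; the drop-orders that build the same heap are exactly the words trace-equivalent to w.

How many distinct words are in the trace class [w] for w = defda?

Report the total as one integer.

12

piece 0:d — minimal
piece 1:e — minimal
piece 2:f — minimal
piece 3:d rests on {0:d}
piece 4:a rests on {1:e, 2:f, 3:d}
minimal pieces: {0:d, 1:e, 2:f}
ways to finish when only these pieces remain (= sum over removing one remaining piece with nothing left below it):
  1 left: {4}→1
  2 left: {1,4}→1  {2,4}→1  {3,4}→1
  3 left: {0,3,4}→1  {1,2,4}→2  {1,3,4}→2  {2,3,4}→2
  placing 0:d first → 6 extensions
  placing 1:e first → 3 extensions
  placing 2:f first → 3 extensions
total linear extensions = 12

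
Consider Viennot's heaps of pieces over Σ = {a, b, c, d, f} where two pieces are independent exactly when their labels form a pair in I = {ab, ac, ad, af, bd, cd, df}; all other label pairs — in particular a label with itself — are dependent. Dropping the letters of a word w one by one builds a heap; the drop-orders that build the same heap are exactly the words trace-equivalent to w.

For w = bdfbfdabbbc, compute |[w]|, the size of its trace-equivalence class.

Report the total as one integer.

495

piece 0:b — minimal
piece 1:d — minimal
piece 2:f rests on {0:b}
piece 3:b rests on {2:f}
piece 4:f rests on {3:b}
piece 5:d rests on {1:d}
piece 6:a — minimal
piece 7:b rests on {4:f}
piece 8:b rests on {7:b}
piece 9:b rests on {8:b}
piece 10:c rests on {9:b}
minimal pieces: {0:b, 1:d, 6:a}
ways to finish when only these pieces remain (= sum over removing one remaining piece with nothing left below it):
  1 left: {5}→1  {6}→1  {10}→1
  2 left: {1,5}→1  {5,6}→2  {5,10}→2  {6,10}→2  {9,10}→1
  3 left: {1,5,6}→3  {1,5,10}→3  {5,6,10}→6  {5,9,10}→3  {6,9,10}→3  {8,9,10}→1
  4 left: {1,5,6,10}→12  {1,5,9,10}→6  {5,6,9,10}→12  {5,8,9,10}→4  {6,8,9,10}→4  {7,8,9,10}→1
  5 left: {1,5,6,9,10}→30  {1,5,8,9,10}→10  {4,7,8,9,10}→1  {5,6,8,9,10}→20  {5,7,8,9,10}→5  {6,7,8,9,10}→5
  6 left: {1,5,6,8,9,10}→60  {1,5,7,8,9,10}→15  {3,4,7,8,9,10}→1  {4,5,7,8,9,10}→6  {4,6,7,8,9,10}→6  {5,6,7,8,9,10}→30
  7 left: {1,4,5,7,8,9,10}→21  {1,5,6,7,8,9,10}→105  {2,3,4,7,8,9,10}→1  {3,4,5,7,8,9,10}→7  {3,4,6,7,8,9,10}→7  {4,5,6,7,8,9,10}→42
  8 left: {0,2,3,4,7,8,9,10}→1  {1,3,4,5,7,8,9,10}→28  {1,4,5,6,7,8,9,10}→168  {2,3,4,5,7,8,9,10}→8  {2,3,4,6,7,8,9,10}→8  {3,4,5,6,7,8,9,10}→56
  9 left: {0,2,3,4,5,7,8,9,10}→9  {0,2,3,4,6,7,8,9,10}→9  {1,2,3,4,5,7,8,9,10}→36  {1,3,4,5,6,7,8,9,10}→252  {2,3,4,5,6,7,8,9,10}→72
  placing 0:b first → 360 extensions
  placing 1:d first → 90 extensions
  placing 6:a first → 45 extensions
total linear extensions = 495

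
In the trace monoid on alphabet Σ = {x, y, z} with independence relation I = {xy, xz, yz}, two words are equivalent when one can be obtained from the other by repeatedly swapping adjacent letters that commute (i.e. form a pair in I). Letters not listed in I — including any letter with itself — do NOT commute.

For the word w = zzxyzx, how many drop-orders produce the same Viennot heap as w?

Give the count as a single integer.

#0=z has no predecessor
#1=z depends on [0:z]
#2=x has no predecessor
#3=y has no predecessor
#4=z depends on [1:z]
#5=x depends on [2:x]
sources: [0:z, 2:x, 3:y]
N(rest) = Σ N(rest − s) over sources s of rest; N(one piece) = 1:
  size 1 → [3]=1  [4]=1  [5]=1
  size 2 → [1,4]=1  [2,5]=1  [3,4]=2  [3,5]=2  [4,5]=2
  size 3 → [0,1,4]=1  [1,3,4]=3  [1,4,5]=3  [2,3,5]=3  [2,4,5]=3  [3,4,5]=6
  size 4 → [0,1,3,4]=4  [0,1,4,5]=4  [1,2,4,5]=6  [1,3,4,5]=12  [2,3,4,5]=12
  first=0(z) contributes 30
  first=2(x) contributes 20
  first=3(y) contributes 10
|[w]| = 60

60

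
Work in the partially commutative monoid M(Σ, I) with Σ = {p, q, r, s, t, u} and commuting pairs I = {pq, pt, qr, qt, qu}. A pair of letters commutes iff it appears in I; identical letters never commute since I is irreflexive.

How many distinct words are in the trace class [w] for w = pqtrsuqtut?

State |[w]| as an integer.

40

#0=p has no predecessor
#1=q has no predecessor
#2=t has no predecessor
#3=r depends on [0:p, 2:t]
#4=s depends on [1:q, 3:r]
#5=u depends on [4:s]
#6=q depends on [4:s]
#7=t depends on [5:u]
#8=u depends on [7:t]
#9=t depends on [8:u]
sources: [0:p, 1:q, 2:t]
N(rest) = Σ N(rest − s) over sources s of rest; N(one piece) = 1:
  size 1 → [6]=1  [9]=1
  size 2 → [6,9]=2  [8,9]=1
  size 3 → [6,8,9]=3  [7,8,9]=1
  size 4 → [5,7,8,9]=1  [6,7,8,9]=4
  size 5 → [5,6,7,8,9]=5
  size 6 → [4,5,6,7,8,9]=5
  size 7 → [1,4,5,6,7,8,9]=5  [3,4,5,6,7,8,9]=5
  size 8 → [0,3,4,5,6,7,8,9]=5  [1,3,4,5,6,7,8,9]=10  [2,3,4,5,6,7,8,9]=5
  first=0(p) contributes 15
  first=1(q) contributes 10
  first=2(t) contributes 15
|[w]| = 40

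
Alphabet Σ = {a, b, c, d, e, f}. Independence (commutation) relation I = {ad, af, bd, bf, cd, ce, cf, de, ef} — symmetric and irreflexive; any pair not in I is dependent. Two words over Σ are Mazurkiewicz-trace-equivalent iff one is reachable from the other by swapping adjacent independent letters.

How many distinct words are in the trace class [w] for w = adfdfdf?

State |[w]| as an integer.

7

drop 0:a onto floor
drop 1:d onto floor
drop 2:f onto {1:d}
drop 3:d onto {2:f}
drop 4:f onto {3:d}
drop 5:d onto {4:f}
drop 6:f onto {5:d}
ground layer = {0:a, 1:d}
drop-orders for the pieces not yet dropped (sum over which currently-grounded one goes next):
  1 to go: {0} 1  {6} 1
  2 to go: {0,6} 2  {5,6} 1
  3 to go: {0,5,6} 3  {4,5,6} 1
  4 to go: {0,4,5,6} 4  {3,4,5,6} 1
  5 to go: {0,3,4,5,6} 5  {2,3,4,5,6} 1
  if 0:a drops first: 1 orders
  if 1:d drops first: 6 orders
heap linearizations: 7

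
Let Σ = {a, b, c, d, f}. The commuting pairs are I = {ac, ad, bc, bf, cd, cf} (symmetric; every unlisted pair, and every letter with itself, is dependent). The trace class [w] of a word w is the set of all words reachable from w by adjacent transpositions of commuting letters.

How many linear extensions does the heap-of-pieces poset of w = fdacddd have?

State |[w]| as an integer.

piece 0:f — minimal
piece 1:d rests on {0:f}
piece 2:a rests on {0:f}
piece 3:c — minimal
piece 4:d rests on {1:d}
piece 5:d rests on {4:d}
piece 6:d rests on {5:d}
minimal pieces: {0:f, 3:c}
ways to finish when only these pieces remain (= sum over removing one remaining piece with nothing left below it):
  1 left: {2}→1  {3}→1  {6}→1
  2 left: {2,3}→2  {2,6}→2  {3,6}→2  {5,6}→1
  3 left: {2,3,6}→6  {2,5,6}→3  {3,5,6}→3  {4,5,6}→1
  4 left: {1,4,5,6}→1  {2,3,5,6}→12  {2,4,5,6}→4  {3,4,5,6}→4
  5 left: {1,2,4,5,6}→5  {1,3,4,5,6}→5  {2,3,4,5,6}→20
  placing 0:f first → 30 extensions
  placing 3:c first → 5 extensions
total linear extensions = 35

35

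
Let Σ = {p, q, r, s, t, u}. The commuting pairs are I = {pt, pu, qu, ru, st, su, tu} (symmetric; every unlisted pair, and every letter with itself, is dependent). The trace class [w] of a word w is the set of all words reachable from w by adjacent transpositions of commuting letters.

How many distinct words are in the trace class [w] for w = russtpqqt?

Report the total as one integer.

piece 0:r — minimal
piece 1:u — minimal
piece 2:s rests on {0:r}
piece 3:s rests on {2:s}
piece 4:t rests on {0:r}
piece 5:p rests on {3:s}
piece 6:q rests on {4:t, 5:p}
piece 7:q rests on {6:q}
piece 8:t rests on {7:q}
minimal pieces: {0:r, 1:u}
ways to finish when only these pieces remain (= sum over removing one remaining piece with nothing left below it):
  1 left: {1}→1  {8}→1
  2 left: {1,8}→2  {7,8}→1
  3 left: {1,7,8}→3  {6,7,8}→1
  4 left: {1,6,7,8}→4  {4,6,7,8}→1  {5,6,7,8}→1
  5 left: {1,4,6,7,8}→5  {1,5,6,7,8}→5  {3,5,6,7,8}→1  {4,5,6,7,8}→2
  6 left: {1,3,5,6,7,8}→6  {1,4,5,6,7,8}→12  {2,3,5,6,7,8}→1  {3,4,5,6,7,8}→3
  7 left: {1,2,3,5,6,7,8}→7  {1,3,4,5,6,7,8}→21  {2,3,4,5,6,7,8}→4
  placing 0:r first → 32 extensions
  placing 1:u first → 4 extensions
total linear extensions = 36

36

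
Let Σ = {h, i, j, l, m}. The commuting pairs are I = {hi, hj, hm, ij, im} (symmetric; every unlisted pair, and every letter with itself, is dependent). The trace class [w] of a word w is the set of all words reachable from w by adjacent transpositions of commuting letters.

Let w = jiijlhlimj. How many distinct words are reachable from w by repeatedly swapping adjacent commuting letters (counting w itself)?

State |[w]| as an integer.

piece 0:j — minimal
piece 1:i — minimal
piece 2:i rests on {1:i}
piece 3:j rests on {0:j}
piece 4:l rests on {2:i, 3:j}
piece 5:h rests on {4:l}
piece 6:l rests on {5:h}
piece 7:i rests on {6:l}
piece 8:m rests on {6:l}
piece 9:j rests on {8:m}
minimal pieces: {0:j, 1:i}
ways to finish when only these pieces remain (= sum over removing one remaining piece with nothing left below it):
  1 left: {7}→1  {9}→1
  2 left: {7,9}→2  {8,9}→1
  3 left: {7,8,9}→3
  4 left: {6,7,8,9}→3
  5 left: {5,6,7,8,9}→3
  6 left: {4,5,6,7,8,9}→3
  7 left: {2,4,5,6,7,8,9}→3  {3,4,5,6,7,8,9}→3
  8 left: {0,3,4,5,6,7,8,9}→3  {1,2,4,5,6,7,8,9}→3  {2,3,4,5,6,7,8,9}→6
  placing 0:j first → 9 extensions
  placing 1:i first → 9 extensions
total linear extensions = 18

18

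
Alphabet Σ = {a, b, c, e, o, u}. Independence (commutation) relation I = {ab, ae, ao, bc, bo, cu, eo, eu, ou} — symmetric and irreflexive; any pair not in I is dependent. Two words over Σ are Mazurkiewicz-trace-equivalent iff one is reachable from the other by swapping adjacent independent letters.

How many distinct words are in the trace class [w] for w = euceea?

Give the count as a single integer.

0(e) covers ∅
1(u) covers ∅
2(c) covers 0:e
3(e) covers 2:c
4(e) covers 3:e
5(a) covers 1:u, 2:c
floor of heap: 0:e, 1:u
completions by unplaced set U, small U first (add the entries for U minus each lowest piece of U):
  |U|=1: {4}:1  {5}:1
  |U|=2: {1,5}:1  {3,4}:1  {4,5}:2
  |U|=3: {1,4,5}:3  {3,4,5}:3
  |U|=4: {1,3,4,5}:6  {2,3,4,5}:3
  start at 0(e): 9
  start at 1(u): 3
sum over floor = 12

12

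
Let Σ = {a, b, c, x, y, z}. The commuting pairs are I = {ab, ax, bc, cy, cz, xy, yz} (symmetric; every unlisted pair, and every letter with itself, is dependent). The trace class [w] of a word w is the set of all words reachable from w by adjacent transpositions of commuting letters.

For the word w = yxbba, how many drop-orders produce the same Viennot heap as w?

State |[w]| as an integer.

7

piece 0:y — minimal
piece 1:x — minimal
piece 2:b rests on {0:y, 1:x}
piece 3:b rests on {2:b}
piece 4:a rests on {0:y}
minimal pieces: {0:y, 1:x}
ways to finish when only these pieces remain (= sum over removing one remaining piece with nothing left below it):
  1 left: {3}→1  {4}→1
  2 left: {2,3}→1  {3,4}→2
  3 left: {1,2,3}→1  {2,3,4}→3
  placing 0:y first → 4 extensions
  placing 1:x first → 3 extensions
total linear extensions = 7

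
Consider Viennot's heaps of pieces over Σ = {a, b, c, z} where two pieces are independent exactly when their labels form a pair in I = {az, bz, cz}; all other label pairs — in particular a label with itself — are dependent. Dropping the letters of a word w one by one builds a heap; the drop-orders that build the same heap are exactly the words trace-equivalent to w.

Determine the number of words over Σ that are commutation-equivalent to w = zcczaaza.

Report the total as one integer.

drop 0:z onto floor
drop 1:c onto floor
drop 2:c onto {1:c}
drop 3:z onto {0:z}
drop 4:a onto {2:c}
drop 5:a onto {4:a}
drop 6:z onto {3:z}
drop 7:a onto {5:a}
ground layer = {0:z, 1:c}
drop-orders for the pieces not yet dropped (sum over which currently-grounded one goes next):
  1 to go: {6} 1  {7} 1
  2 to go: {3,6} 1  {5,7} 1  {6,7} 2
  3 to go: {0,3,6} 1  {3,6,7} 3  {4,5,7} 1  {5,6,7} 3
  4 to go: {0,3,6,7} 4  {2,4,5,7} 1  {3,5,6,7} 6  {4,5,6,7} 4
  5 to go: {0,3,5,6,7} 10  {1,2,4,5,7} 1  {2,4,5,6,7} 5  {3,4,5,6,7} 10
  6 to go: {0,3,4,5,6,7} 20  {1,2,4,5,6,7} 6  {2,3,4,5,6,7} 15
  if 0:z drops first: 21 orders
  if 1:c drops first: 35 orders
heap linearizations: 56

56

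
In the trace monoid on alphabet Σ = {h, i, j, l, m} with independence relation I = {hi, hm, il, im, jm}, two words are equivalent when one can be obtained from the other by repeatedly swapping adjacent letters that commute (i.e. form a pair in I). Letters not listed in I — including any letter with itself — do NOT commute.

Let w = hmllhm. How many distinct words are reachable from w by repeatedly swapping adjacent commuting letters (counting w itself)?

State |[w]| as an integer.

4

piece 0:h — minimal
piece 1:m — minimal
piece 2:l rests on {0:h, 1:m}
piece 3:l rests on {2:l}
piece 4:h rests on {3:l}
piece 5:m rests on {3:l}
minimal pieces: {0:h, 1:m}
ways to finish when only these pieces remain (= sum over removing one remaining piece with nothing left below it):
  1 left: {4}→1  {5}→1
  2 left: {4,5}→2
  3 left: {3,4,5}→2
  4 left: {2,3,4,5}→2
  placing 0:h first → 2 extensions
  placing 1:m first → 2 extensions
total linear extensions = 4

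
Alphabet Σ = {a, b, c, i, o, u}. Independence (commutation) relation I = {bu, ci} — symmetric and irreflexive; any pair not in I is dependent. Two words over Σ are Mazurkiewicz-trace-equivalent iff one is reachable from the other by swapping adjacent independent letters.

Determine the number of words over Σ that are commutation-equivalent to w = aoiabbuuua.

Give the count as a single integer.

piece 0:a — minimal
piece 1:o rests on {0:a}
piece 2:i rests on {1:o}
piece 3:a rests on {2:i}
piece 4:b rests on {3:a}
piece 5:b rests on {4:b}
piece 6:u rests on {3:a}
piece 7:u rests on {6:u}
piece 8:u rests on {7:u}
piece 9:a rests on {5:b, 8:u}
minimal pieces: {0:a}
ways to finish when only these pieces remain (= sum over removing one remaining piece with nothing left below it):
  1 left: {9}→1
  2 left: {5,9}→1  {8,9}→1
  3 left: {4,5,9}→1  {5,8,9}→2  {7,8,9}→1
  4 left: {4,5,8,9}→3  {5,7,8,9}→3  {6,7,8,9}→1
  5 left: {4,5,7,8,9}→6  {5,6,7,8,9}→4
  6 left: {4,5,6,7,8,9}→10
  7 left: {3,4,5,6,7,8,9}→10
  8 left: {2,3,4,5,6,7,8,9}→10
  placing 0:a first → 10 extensions

10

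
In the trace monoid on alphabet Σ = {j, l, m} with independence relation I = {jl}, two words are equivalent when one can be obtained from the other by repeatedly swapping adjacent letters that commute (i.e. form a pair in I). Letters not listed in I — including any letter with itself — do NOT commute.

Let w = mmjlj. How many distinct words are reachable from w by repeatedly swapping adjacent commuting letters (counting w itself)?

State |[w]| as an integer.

3

drop 0:m onto floor
drop 1:m onto {0:m}
drop 2:j onto {1:m}
drop 3:l onto {1:m}
drop 4:j onto {2:j}
ground layer = {0:m}
drop-orders for the pieces not yet dropped (sum over which currently-grounded one goes next):
  1 to go: {3} 1  {4} 1
  2 to go: {2,4} 1  {3,4} 2
  3 to go: {2,3,4} 3
  if 0:m drops first: 3 orders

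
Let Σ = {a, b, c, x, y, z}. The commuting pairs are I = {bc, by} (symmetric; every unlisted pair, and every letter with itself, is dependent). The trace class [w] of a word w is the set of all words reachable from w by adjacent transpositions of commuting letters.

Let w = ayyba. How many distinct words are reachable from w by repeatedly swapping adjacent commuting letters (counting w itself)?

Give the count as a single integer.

3

0(a) covers ∅
1(y) covers 0:a
2(y) covers 1:y
3(b) covers 0:a
4(a) covers 2:y, 3:b
floor of heap: 0:a
completions by unplaced set U, small U first (add the entries for U minus each lowest piece of U):
  |U|=1: {4}:1
  |U|=2: {2,4}:1  {3,4}:1
  |U|=3: {1,2,4}:1  {2,3,4}:2
  start at 0(a): 3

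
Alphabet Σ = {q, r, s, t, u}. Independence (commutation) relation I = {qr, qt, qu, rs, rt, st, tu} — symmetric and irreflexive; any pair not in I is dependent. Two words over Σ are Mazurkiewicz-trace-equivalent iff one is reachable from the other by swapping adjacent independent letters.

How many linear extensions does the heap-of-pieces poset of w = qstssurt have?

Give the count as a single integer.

#0=q has no predecessor
#1=s depends on [0:q]
#2=t has no predecessor
#3=s depends on [1:s]
#4=s depends on [3:s]
#5=u depends on [4:s]
#6=r depends on [5:u]
#7=t depends on [2:t]
sources: [0:q, 2:t]
N(rest) = Σ N(rest − s) over sources s of rest; N(one piece) = 1:
  size 1 → [6]=1  [7]=1
  size 2 → [2,7]=1  [5,6]=1  [6,7]=2
  size 3 → [2,6,7]=3  [4,5,6]=1  [5,6,7]=3
  size 4 → [2,5,6,7]=6  [3,4,5,6]=1  [4,5,6,7]=4
  size 5 → [1,3,4,5,6]=1  [2,4,5,6,7]=10  [3,4,5,6,7]=5
  size 6 → [0,1,3,4,5,6]=1  [1,3,4,5,6,7]=6  [2,3,4,5,6,7]=15
  first=0(q) contributes 21
  first=2(t) contributes 7
|[w]| = 28

28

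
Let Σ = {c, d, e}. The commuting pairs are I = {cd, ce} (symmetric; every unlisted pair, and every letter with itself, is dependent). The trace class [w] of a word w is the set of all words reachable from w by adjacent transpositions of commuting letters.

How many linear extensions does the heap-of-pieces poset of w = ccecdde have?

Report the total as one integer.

piece 0:c — minimal
piece 1:c rests on {0:c}
piece 2:e — minimal
piece 3:c rests on {1:c}
piece 4:d rests on {2:e}
piece 5:d rests on {4:d}
piece 6:e rests on {5:d}
minimal pieces: {0:c, 2:e}
ways to finish when only these pieces remain (= sum over removing one remaining piece with nothing left below it):
  1 left: {3}→1  {6}→1
  2 left: {1,3}→1  {3,6}→2  {5,6}→1
  3 left: {0,1,3}→1  {1,3,6}→3  {3,5,6}→3  {4,5,6}→1
  4 left: {0,1,3,6}→4  {1,3,5,6}→6  {2,4,5,6}→1  {3,4,5,6}→4
  5 left: {0,1,3,5,6}→10  {1,3,4,5,6}→10  {2,3,4,5,6}→5
  placing 0:c first → 15 extensions
  placing 2:e first → 20 extensions
total linear extensions = 35

35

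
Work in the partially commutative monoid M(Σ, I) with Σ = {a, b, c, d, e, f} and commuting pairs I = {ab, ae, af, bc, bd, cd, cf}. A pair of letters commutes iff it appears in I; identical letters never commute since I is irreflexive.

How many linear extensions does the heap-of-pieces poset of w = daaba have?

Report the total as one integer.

0(d) covers ∅
1(a) covers 0:d
2(a) covers 1:a
3(b) covers ∅
4(a) covers 2:a
floor of heap: 0:d, 3:b
completions by unplaced set U, small U first (add the entries for U minus each lowest piece of U):
  |U|=1: {3}:1  {4}:1
  |U|=2: {2,4}:1  {3,4}:2
  |U|=3: {1,2,4}:1  {2,3,4}:3
  start at 0(d): 4
  start at 3(b): 1
sum over floor = 5

5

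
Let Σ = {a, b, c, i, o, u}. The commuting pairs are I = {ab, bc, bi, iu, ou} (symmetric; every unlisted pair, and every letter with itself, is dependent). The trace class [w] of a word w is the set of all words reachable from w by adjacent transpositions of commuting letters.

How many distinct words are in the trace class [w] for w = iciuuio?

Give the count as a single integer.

drop 0:i onto floor
drop 1:c onto {0:i}
drop 2:i onto {1:c}
drop 3:u onto {1:c}
drop 4:u onto {3:u}
drop 5:i onto {2:i}
drop 6:o onto {5:i}
ground layer = {0:i}
drop-orders for the pieces not yet dropped (sum over which currently-grounded one goes next):
  1 to go: {4} 1  {6} 1
  2 to go: {3,4} 1  {4,6} 2  {5,6} 1
  3 to go: {2,5,6} 1  {3,4,6} 3  {4,5,6} 3
  4 to go: {2,4,5,6} 4  {3,4,5,6} 6
  5 to go: {2,3,4,5,6} 10
  if 0:i drops first: 10 orders

10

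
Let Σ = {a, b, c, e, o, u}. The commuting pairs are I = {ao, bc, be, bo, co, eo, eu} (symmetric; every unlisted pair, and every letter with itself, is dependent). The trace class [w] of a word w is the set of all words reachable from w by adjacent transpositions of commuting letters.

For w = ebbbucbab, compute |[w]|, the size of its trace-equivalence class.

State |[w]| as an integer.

drop 0:e onto floor
drop 1:b onto floor
drop 2:b onto {1:b}
drop 3:b onto {2:b}
drop 4:u onto {3:b}
drop 5:c onto {0:e, 4:u}
drop 6:b onto {4:u}
drop 7:a onto {5:c, 6:b}
drop 8:b onto {7:a}
ground layer = {0:e, 1:b}
drop-orders for the pieces not yet dropped (sum over which currently-grounded one goes next):
  1 to go: {8} 1
  2 to go: {7,8} 1
  3 to go: {5,7,8} 1  {6,7,8} 1
  4 to go: {0,5,7,8} 1  {5,6,7,8} 2
  5 to go: {0,5,6,7,8} 3  {4,5,6,7,8} 2
  6 to go: {0,4,5,6,7,8} 5  {3,4,5,6,7,8} 2
  7 to go: {0,3,4,5,6,7,8} 7  {2,3,4,5,6,7,8} 2
  if 0:e drops first: 2 orders
  if 1:b drops first: 9 orders
heap linearizations: 11

11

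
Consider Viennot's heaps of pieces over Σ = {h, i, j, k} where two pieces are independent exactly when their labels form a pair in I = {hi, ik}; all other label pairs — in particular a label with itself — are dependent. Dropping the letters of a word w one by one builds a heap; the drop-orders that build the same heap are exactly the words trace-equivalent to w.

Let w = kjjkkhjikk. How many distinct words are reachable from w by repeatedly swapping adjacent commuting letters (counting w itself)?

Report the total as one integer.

3

0(k) covers ∅
1(j) covers 0:k
2(j) covers 1:j
3(k) covers 2:j
4(k) covers 3:k
5(h) covers 4:k
6(j) covers 5:h
7(i) covers 6:j
8(k) covers 6:j
9(k) covers 8:k
floor of heap: 0:k
completions by unplaced set U, small U first (add the entries for U minus each lowest piece of U):
  |U|=1: {7}:1  {9}:1
  |U|=2: {7,9}:2  {8,9}:1
  |U|=3: {7,8,9}:3
  |U|=4: {6,7,8,9}:3
  |U|=5: {5,6,7,8,9}:3
  |U|=6: {4,5,6,7,8,9}:3
  |U|=7: {3,4,5,6,7,8,9}:3
  |U|=8: {2,3,4,5,6,7,8,9}:3
  start at 0(k): 3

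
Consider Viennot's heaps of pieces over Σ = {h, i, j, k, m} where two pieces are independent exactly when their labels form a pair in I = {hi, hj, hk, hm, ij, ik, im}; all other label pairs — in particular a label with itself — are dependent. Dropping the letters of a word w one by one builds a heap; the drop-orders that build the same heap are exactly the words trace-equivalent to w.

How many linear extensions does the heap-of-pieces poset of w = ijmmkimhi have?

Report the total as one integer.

504

drop 0:i onto floor
drop 1:j onto floor
drop 2:m onto {1:j}
drop 3:m onto {2:m}
drop 4:k onto {3:m}
drop 5:i onto {0:i}
drop 6:m onto {4:k}
drop 7:h onto floor
drop 8:i onto {5:i}
ground layer = {0:i, 1:j, 7:h}
drop-orders for the pieces not yet dropped (sum over which currently-grounded one goes next):
  1 to go: {6} 1  {7} 1  {8} 1
  2 to go: {4,6} 1  {5,8} 1  {6,7} 2  {6,8} 2  {7,8} 2
  3 to go: {0,5,8} 1  {3,4,6} 1  {4,6,7} 3  {4,6,8} 3  {5,6,8} 3  {5,7,8} 3  {6,7,8} 6
  4 to go: {0,5,6,8} 4  {0,5,7,8} 4  {2,3,4,6} 1  {3,4,6,7} 4  {3,4,6,8} 4  {4,5,6,8} 6  {4,6,7,8} 12  {5,6,7,8} 12
  5 to go: {0,4,5,6,8} 10  {0,5,6,7,8} 20  {1,2,3,4,6} 1  {2,3,4,6,7} 5  {2,3,4,6,8} 5  {3,4,5,6,8} 10  {3,4,6,7,8} 20  {4,5,6,7,8} 30
  6 to go: {0,3,4,5,6,8} 20  {0,4,5,6,7,8} 60  {1,2,3,4,6,7} 6  {1,2,3,4,6,8} 6  {2,3,4,5,6,8} 15  {2,3,4,6,7,8} 30  {3,4,5,6,7,8} 60
  7 to go: {0,2,3,4,5,6,8} 35  {0,3,4,5,6,7,8} 140  {1,2,3,4,5,6,8} 21  {1,2,3,4,6,7,8} 42  {2,3,4,5,6,7,8} 105
  if 0:i drops first: 168 orders
  if 1:j drops first: 280 orders
  if 7:h drops first: 56 orders
heap linearizations: 504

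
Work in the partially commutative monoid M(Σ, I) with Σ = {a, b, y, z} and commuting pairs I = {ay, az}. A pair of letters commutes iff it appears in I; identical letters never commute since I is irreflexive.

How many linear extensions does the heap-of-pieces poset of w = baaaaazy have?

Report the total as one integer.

21

drop 0:b onto floor
drop 1:a onto {0:b}
drop 2:a onto {1:a}
drop 3:a onto {2:a}
drop 4:a onto {3:a}
drop 5:a onto {4:a}
drop 6:z onto {0:b}
drop 7:y onto {6:z}
ground layer = {0:b}
drop-orders for the pieces not yet dropped (sum over which currently-grounded one goes next):
  1 to go: {5} 1  {7} 1
  2 to go: {4,5} 1  {5,7} 2  {6,7} 1
  3 to go: {3,4,5} 1  {4,5,7} 3  {5,6,7} 3
  4 to go: {2,3,4,5} 1  {3,4,5,7} 4  {4,5,6,7} 6
  5 to go: {1,2,3,4,5} 1  {2,3,4,5,7} 5  {3,4,5,6,7} 10
  6 to go: {1,2,3,4,5,7} 6  {2,3,4,5,6,7} 15
  if 0:b drops first: 21 orders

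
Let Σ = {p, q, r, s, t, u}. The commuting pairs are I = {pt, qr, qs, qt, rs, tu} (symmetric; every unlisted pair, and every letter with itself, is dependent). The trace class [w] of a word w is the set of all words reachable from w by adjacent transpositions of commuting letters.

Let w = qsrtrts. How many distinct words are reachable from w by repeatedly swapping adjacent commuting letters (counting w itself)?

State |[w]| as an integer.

piece 0:q — minimal
piece 1:s — minimal
piece 2:r — minimal
piece 3:t rests on {1:s, 2:r}
piece 4:r rests on {3:t}
piece 5:t rests on {4:r}
piece 6:s rests on {5:t}
minimal pieces: {0:q, 1:s, 2:r}
ways to finish when only these pieces remain (= sum over removing one remaining piece with nothing left below it):
  1 left: {0}→1  {6}→1
  2 left: {0,6}→2  {5,6}→1
  3 left: {0,5,6}→3  {4,5,6}→1
  4 left: {0,4,5,6}→4  {3,4,5,6}→1
  5 left: {0,3,4,5,6}→5  {1,3,4,5,6}→1  {2,3,4,5,6}→1
  placing 0:q first → 2 extensions
  placing 1:s first → 6 extensions
  placing 2:r first → 6 extensions
total linear extensions = 14

14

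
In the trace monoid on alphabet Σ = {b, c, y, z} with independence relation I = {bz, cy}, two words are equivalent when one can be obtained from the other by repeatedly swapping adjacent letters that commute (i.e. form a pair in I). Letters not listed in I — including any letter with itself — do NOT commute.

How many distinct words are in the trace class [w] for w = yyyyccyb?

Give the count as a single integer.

piece 0:y — minimal
piece 1:y rests on {0:y}
piece 2:y rests on {1:y}
piece 3:y rests on {2:y}
piece 4:c — minimal
piece 5:c rests on {4:c}
piece 6:y rests on {3:y}
piece 7:b rests on {5:c, 6:y}
minimal pieces: {0:y, 4:c}
ways to finish when only these pieces remain (= sum over removing one remaining piece with nothing left below it):
  1 left: {7}→1
  2 left: {5,7}→1  {6,7}→1
  3 left: {3,6,7}→1  {4,5,7}→1  {5,6,7}→2
  4 left: {2,3,6,7}→1  {3,5,6,7}→3  {4,5,6,7}→3
  5 left: {1,2,3,6,7}→1  {2,3,5,6,7}→4  {3,4,5,6,7}→6
  6 left: {0,1,2,3,6,7}→1  {1,2,3,5,6,7}→5  {2,3,4,5,6,7}→10
  placing 0:y first → 15 extensions
  placing 4:c first → 6 extensions
total linear extensions = 21

21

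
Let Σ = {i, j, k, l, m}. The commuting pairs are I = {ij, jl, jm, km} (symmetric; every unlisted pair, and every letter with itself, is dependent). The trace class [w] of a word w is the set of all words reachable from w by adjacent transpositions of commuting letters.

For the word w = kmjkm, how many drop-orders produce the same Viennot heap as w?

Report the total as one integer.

#0=k has no predecessor
#1=m has no predecessor
#2=j depends on [0:k]
#3=k depends on [2:j]
#4=m depends on [1:m]
sources: [0:k, 1:m]
N(rest) = Σ N(rest − s) over sources s of rest; N(one piece) = 1:
  size 1 → [3]=1  [4]=1
  size 2 → [1,4]=1  [2,3]=1  [3,4]=2
  size 3 → [0,2,3]=1  [1,3,4]=3  [2,3,4]=3
  first=0(k) contributes 6
  first=1(m) contributes 4
|[w]| = 10

10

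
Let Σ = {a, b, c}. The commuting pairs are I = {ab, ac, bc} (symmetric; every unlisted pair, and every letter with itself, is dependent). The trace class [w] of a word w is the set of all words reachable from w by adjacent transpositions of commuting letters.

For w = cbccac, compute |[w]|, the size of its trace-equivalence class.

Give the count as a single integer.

piece 0:c — minimal
piece 1:b — minimal
piece 2:c rests on {0:c}
piece 3:c rests on {2:c}
piece 4:a — minimal
piece 5:c rests on {3:c}
minimal pieces: {0:c, 1:b, 4:a}
ways to finish when only these pieces remain (= sum over removing one remaining piece with nothing left below it):
  1 left: {1}→1  {4}→1  {5}→1
  2 left: {1,4}→2  {1,5}→2  {3,5}→1  {4,5}→2
  3 left: {1,3,5}→3  {1,4,5}→6  {2,3,5}→1  {3,4,5}→3
  4 left: {0,2,3,5}→1  {1,2,3,5}→4  {1,3,4,5}→12  {2,3,4,5}→4
  placing 0:c first → 20 extensions
  placing 1:b first → 5 extensions
  placing 4:a first → 5 extensions
total linear extensions = 30

30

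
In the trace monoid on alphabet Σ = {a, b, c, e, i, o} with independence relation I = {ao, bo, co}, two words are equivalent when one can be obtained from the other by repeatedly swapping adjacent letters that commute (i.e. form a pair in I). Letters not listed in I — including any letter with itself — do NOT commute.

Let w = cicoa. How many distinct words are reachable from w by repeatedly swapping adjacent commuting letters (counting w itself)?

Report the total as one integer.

0(c) covers ∅
1(i) covers 0:c
2(c) covers 1:i
3(o) covers 1:i
4(a) covers 2:c
floor of heap: 0:c
completions by unplaced set U, small U first (add the entries for U minus each lowest piece of U):
  |U|=1: {3}:1  {4}:1
  |U|=2: {2,4}:1  {3,4}:2
  |U|=3: {2,3,4}:3
  start at 0(c): 3

3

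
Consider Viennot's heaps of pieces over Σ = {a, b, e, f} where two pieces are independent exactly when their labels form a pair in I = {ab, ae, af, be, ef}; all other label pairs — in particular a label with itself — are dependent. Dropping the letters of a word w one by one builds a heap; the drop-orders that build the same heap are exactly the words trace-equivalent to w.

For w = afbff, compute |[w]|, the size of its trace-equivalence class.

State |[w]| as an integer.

5

drop 0:a onto floor
drop 1:f onto floor
drop 2:b onto {1:f}
drop 3:f onto {2:b}
drop 4:f onto {3:f}
ground layer = {0:a, 1:f}
drop-orders for the pieces not yet dropped (sum over which currently-grounded one goes next):
  1 to go: {0} 1  {4} 1
  2 to go: {0,4} 2  {3,4} 1
  3 to go: {0,3,4} 3  {2,3,4} 1
  if 0:a drops first: 1 orders
  if 1:f drops first: 4 orders
heap linearizations: 5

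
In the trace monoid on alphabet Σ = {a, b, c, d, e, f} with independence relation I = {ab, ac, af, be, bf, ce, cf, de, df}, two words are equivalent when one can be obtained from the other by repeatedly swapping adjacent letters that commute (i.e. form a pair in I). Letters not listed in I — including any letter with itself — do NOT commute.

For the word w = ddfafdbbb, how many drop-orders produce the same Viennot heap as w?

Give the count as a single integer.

piece 0:d — minimal
piece 1:d rests on {0:d}
piece 2:f — minimal
piece 3:a rests on {1:d}
piece 4:f rests on {2:f}
piece 5:d rests on {3:a}
piece 6:b rests on {5:d}
piece 7:b rests on {6:b}
piece 8:b rests on {7:b}
minimal pieces: {0:d, 2:f}
ways to finish when only these pieces remain (= sum over removing one remaining piece with nothing left below it):
  1 left: {4}→1  {8}→1
  2 left: {2,4}→1  {4,8}→2  {7,8}→1
  3 left: {2,4,8}→3  {4,7,8}→3  {6,7,8}→1
  4 left: {2,4,7,8}→6  {4,6,7,8}→4  {5,6,7,8}→1
  5 left: {2,4,6,7,8}→10  {3,5,6,7,8}→1  {4,5,6,7,8}→5
  6 left: {1,3,5,6,7,8}→1  {2,4,5,6,7,8}→15  {3,4,5,6,7,8}→6
  7 left: {0,1,3,5,6,7,8}→1  {1,3,4,5,6,7,8}→7  {2,3,4,5,6,7,8}→21
  placing 0:d first → 28 extensions
  placing 2:f first → 8 extensions
total linear extensions = 36

36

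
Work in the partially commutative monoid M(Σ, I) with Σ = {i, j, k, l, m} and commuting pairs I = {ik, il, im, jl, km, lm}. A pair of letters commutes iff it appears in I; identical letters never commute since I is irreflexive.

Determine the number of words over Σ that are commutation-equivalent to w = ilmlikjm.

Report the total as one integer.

60

#0=i has no predecessor
#1=l has no predecessor
#2=m has no predecessor
#3=l depends on [1:l]
#4=i depends on [0:i]
#5=k depends on [3:l]
#6=j depends on [2:m, 4:i, 5:k]
#7=m depends on [6:j]
sources: [0:i, 1:l, 2:m]
N(rest) = Σ N(rest − s) over sources s of rest; N(one piece) = 1:
  size 1 → [7]=1
  size 2 → [6,7]=1
  size 3 → [2,6,7]=1  [4,6,7]=1  [5,6,7]=1
  size 4 → [0,4,6,7]=1  [2,4,6,7]=2  [2,5,6,7]=2  [3,5,6,7]=1  [4,5,6,7]=2
  size 5 → [0,2,4,6,7]=3  [0,4,5,6,7]=3  [1,3,5,6,7]=1  [2,3,5,6,7]=3  [2,4,5,6,7]=6  [3,4,5,6,7]=3
  size 6 → [0,2,4,5,6,7]=12  [0,3,4,5,6,7]=6  [1,2,3,5,6,7]=4  [1,3,4,5,6,7]=4  [2,3,4,5,6,7]=12
  first=0(i) contributes 20
  first=1(l) contributes 30
  first=2(m) contributes 10
|[w]| = 60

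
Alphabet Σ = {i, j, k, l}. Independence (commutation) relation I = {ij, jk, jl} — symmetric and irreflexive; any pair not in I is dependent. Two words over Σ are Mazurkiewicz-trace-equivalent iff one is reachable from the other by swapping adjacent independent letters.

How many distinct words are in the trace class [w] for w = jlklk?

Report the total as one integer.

5

piece 0:j — minimal
piece 1:l — minimal
piece 2:k rests on {1:l}
piece 3:l rests on {2:k}
piece 4:k rests on {3:l}
minimal pieces: {0:j, 1:l}
ways to finish when only these pieces remain (= sum over removing one remaining piece with nothing left below it):
  1 left: {0}→1  {4}→1
  2 left: {0,4}→2  {3,4}→1
  3 left: {0,3,4}→3  {2,3,4}→1
  placing 0:j first → 1 extensions
  placing 1:l first → 4 extensions
total linear extensions = 5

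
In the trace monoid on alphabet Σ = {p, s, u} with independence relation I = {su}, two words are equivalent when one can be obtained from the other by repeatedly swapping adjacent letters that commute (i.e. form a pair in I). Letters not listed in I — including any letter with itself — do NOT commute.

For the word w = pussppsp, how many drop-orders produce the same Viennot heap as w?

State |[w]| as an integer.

piece 0:p — minimal
piece 1:u rests on {0:p}
piece 2:s rests on {0:p}
piece 3:s rests on {2:s}
piece 4:p rests on {1:u, 3:s}
piece 5:p rests on {4:p}
piece 6:s rests on {5:p}
piece 7:p rests on {6:s}
minimal pieces: {0:p}
ways to finish when only these pieces remain (= sum over removing one remaining piece with nothing left below it):
  1 left: {7}→1
  2 left: {6,7}→1
  3 left: {5,6,7}→1
  4 left: {4,5,6,7}→1
  5 left: {1,4,5,6,7}→1  {3,4,5,6,7}→1
  6 left: {1,3,4,5,6,7}→2  {2,3,4,5,6,7}→1
  placing 0:p first → 3 extensions

3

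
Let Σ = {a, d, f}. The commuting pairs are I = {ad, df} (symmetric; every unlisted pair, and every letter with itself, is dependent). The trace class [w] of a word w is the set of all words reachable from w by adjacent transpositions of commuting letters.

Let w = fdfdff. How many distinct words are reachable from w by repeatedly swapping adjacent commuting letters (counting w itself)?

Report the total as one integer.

15

piece 0:f — minimal
piece 1:d — minimal
piece 2:f rests on {0:f}
piece 3:d rests on {1:d}
piece 4:f rests on {2:f}
piece 5:f rests on {4:f}
minimal pieces: {0:f, 1:d}
ways to finish when only these pieces remain (= sum over removing one remaining piece with nothing left below it):
  1 left: {3}→1  {5}→1
  2 left: {1,3}→1  {3,5}→2  {4,5}→1
  3 left: {1,3,5}→3  {2,4,5}→1  {3,4,5}→3
  4 left: {0,2,4,5}→1  {1,3,4,5}→6  {2,3,4,5}→4
  placing 0:f first → 10 extensions
  placing 1:d first → 5 extensions
total linear extensions = 15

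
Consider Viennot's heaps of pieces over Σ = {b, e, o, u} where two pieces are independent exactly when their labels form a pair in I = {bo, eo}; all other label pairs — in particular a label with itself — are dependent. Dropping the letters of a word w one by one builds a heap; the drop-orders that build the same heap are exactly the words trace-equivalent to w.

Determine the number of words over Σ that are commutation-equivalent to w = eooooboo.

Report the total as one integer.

#0=e has no predecessor
#1=o has no predecessor
#2=o depends on [1:o]
#3=o depends on [2:o]
#4=o depends on [3:o]
#5=b depends on [0:e]
#6=o depends on [4:o]
#7=o depends on [6:o]
sources: [0:e, 1:o]
N(rest) = Σ N(rest − s) over sources s of rest; N(one piece) = 1:
  size 1 → [5]=1  [7]=1
  size 2 → [0,5]=1  [5,7]=2  [6,7]=1
  size 3 → [0,5,7]=3  [4,6,7]=1  [5,6,7]=3
  size 4 → [0,5,6,7]=6  [3,4,6,7]=1  [4,5,6,7]=4
  size 5 → [0,4,5,6,7]=10  [2,3,4,6,7]=1  [3,4,5,6,7]=5
  size 6 → [0,3,4,5,6,7]=15  [1,2,3,4,6,7]=1  [2,3,4,5,6,7]=6
  first=0(e) contributes 7
  first=1(o) contributes 21
|[w]| = 28

28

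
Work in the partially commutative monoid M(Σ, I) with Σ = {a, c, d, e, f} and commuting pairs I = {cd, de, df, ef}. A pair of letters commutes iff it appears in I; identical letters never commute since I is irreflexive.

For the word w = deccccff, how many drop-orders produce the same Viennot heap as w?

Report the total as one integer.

0(d) covers ∅
1(e) covers ∅
2(c) covers 1:e
3(c) covers 2:c
4(c) covers 3:c
5(c) covers 4:c
6(f) covers 5:c
7(f) covers 6:f
floor of heap: 0:d, 1:e
completions by unplaced set U, small U first (add the entries for U minus each lowest piece of U):
  |U|=1: {0}:1  {7}:1
  |U|=2: {0,7}:2  {6,7}:1
  |U|=3: {0,6,7}:3  {5,6,7}:1
  |U|=4: {0,5,6,7}:4  {4,5,6,7}:1
  |U|=5: {0,4,5,6,7}:5  {3,4,5,6,7}:1
  |U|=6: {0,3,4,5,6,7}:6  {2,3,4,5,6,7}:1
  start at 0(d): 1
  start at 1(e): 7
sum over floor = 8

8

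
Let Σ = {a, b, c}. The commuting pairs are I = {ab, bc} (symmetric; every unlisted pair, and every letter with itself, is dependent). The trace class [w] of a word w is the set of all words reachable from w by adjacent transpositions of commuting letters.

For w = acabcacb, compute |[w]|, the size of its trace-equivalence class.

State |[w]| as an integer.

0(a) covers ∅
1(c) covers 0:a
2(a) covers 1:c
3(b) covers ∅
4(c) covers 2:a
5(a) covers 4:c
6(c) covers 5:a
7(b) covers 3:b
floor of heap: 0:a, 3:b
completions by unplaced set U, small U first (add the entries for U minus each lowest piece of U):
  |U|=1: {6}:1  {7}:1
  |U|=2: {3,7}:1  {5,6}:1  {6,7}:2
  |U|=3: {3,6,7}:3  {4,5,6}:1  {5,6,7}:3
  |U|=4: {2,4,5,6}:1  {3,5,6,7}:6  {4,5,6,7}:4
  |U|=5: {1,2,4,5,6}:1  {2,4,5,6,7}:5  {3,4,5,6,7}:10
  |U|=6: {0,1,2,4,5,6}:1  {1,2,4,5,6,7}:6  {2,3,4,5,6,7}:15
  start at 0(a): 21
  start at 3(b): 7
sum over floor = 28

28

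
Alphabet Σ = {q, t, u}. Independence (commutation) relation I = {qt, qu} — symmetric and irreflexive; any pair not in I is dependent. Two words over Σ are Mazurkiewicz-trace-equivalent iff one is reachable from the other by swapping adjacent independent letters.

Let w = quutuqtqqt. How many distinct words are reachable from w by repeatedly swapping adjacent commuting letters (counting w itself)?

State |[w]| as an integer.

piece 0:q — minimal
piece 1:u — minimal
piece 2:u rests on {1:u}
piece 3:t rests on {2:u}
piece 4:u rests on {3:t}
piece 5:q rests on {0:q}
piece 6:t rests on {4:u}
piece 7:q rests on {5:q}
piece 8:q rests on {7:q}
piece 9:t rests on {6:t}
minimal pieces: {0:q, 1:u}
ways to finish when only these pieces remain (= sum over removing one remaining piece with nothing left below it):
  1 left: {8}→1  {9}→1
  2 left: {6,9}→1  {7,8}→1  {8,9}→2
  3 left: {4,6,9}→1  {5,7,8}→1  {6,8,9}→3  {7,8,9}→3
  4 left: {0,5,7,8}→1  {3,4,6,9}→1  {4,6,8,9}→4  {5,7,8,9}→4  {6,7,8,9}→6
  5 left: {0,5,7,8,9}→5  {2,3,4,6,9}→1  {3,4,6,8,9}→5  {4,6,7,8,9}→10  {5,6,7,8,9}→10
  6 left: {0,5,6,7,8,9}→15  {1,2,3,4,6,9}→1  {2,3,4,6,8,9}→6  {3,4,6,7,8,9}→15  {4,5,6,7,8,9}→20
  7 left: {0,4,5,6,7,8,9}→35  {1,2,3,4,6,8,9}→7  {2,3,4,6,7,8,9}→21  {3,4,5,6,7,8,9}→35
  8 left: {0,3,4,5,6,7,8,9}→70  {1,2,3,4,6,7,8,9}→28  {2,3,4,5,6,7,8,9}→56
  placing 0:q first → 84 extensions
  placing 1:u first → 126 extensions
total linear extensions = 210

210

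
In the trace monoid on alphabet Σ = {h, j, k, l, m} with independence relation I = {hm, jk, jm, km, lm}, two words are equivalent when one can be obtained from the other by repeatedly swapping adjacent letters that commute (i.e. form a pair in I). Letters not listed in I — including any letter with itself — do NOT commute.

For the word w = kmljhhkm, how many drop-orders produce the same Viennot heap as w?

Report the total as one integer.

28

piece 0:k — minimal
piece 1:m — minimal
piece 2:l rests on {0:k}
piece 3:j rests on {2:l}
piece 4:h rests on {3:j}
piece 5:h rests on {4:h}
piece 6:k rests on {5:h}
piece 7:m rests on {1:m}
minimal pieces: {0:k, 1:m}
ways to finish when only these pieces remain (= sum over removing one remaining piece with nothing left below it):
  1 left: {6}→1  {7}→1
  2 left: {1,7}→1  {5,6}→1  {6,7}→2
  3 left: {1,6,7}→3  {4,5,6}→1  {5,6,7}→3
  4 left: {1,5,6,7}→6  {3,4,5,6}→1  {4,5,6,7}→4
  5 left: {1,4,5,6,7}→10  {2,3,4,5,6}→1  {3,4,5,6,7}→5
  6 left: {0,2,3,4,5,6}→1  {1,3,4,5,6,7}→15  {2,3,4,5,6,7}→6
  placing 0:k first → 21 extensions
  placing 1:m first → 7 extensions
total linear extensions = 28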